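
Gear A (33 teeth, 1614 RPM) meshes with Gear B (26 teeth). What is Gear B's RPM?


Gear ratio = 33:26 = 33:26
RPM_B = RPM_A × (teeth_A / teeth_B)
= 1614 × (33/26)
= 2048.5 RPM

2048.5 RPM


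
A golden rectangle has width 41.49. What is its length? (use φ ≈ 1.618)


φ = (1 + √5) / 2 ≈ 1.618
Length = width × φ = 41.49 × 1.618 = 67.13082
≈ 67.13

67.13


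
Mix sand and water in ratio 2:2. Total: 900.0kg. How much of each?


Total parts = 2 + 2 = 4
sand: 900.0 × 2/4 = 450.0kg
water: 900.0 × 2/4 = 450.0kg
= 450.0kg and 450.0kg

450.0kg and 450.0kg


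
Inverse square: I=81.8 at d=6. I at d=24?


I₁d₁² = I₂d₂²
I₂ = I₁ × (d₁/d₂)²
= 81.8 × (6/24)²
= 81.8 × 36/576
= 2944.8/576
= 5.1125

5.1125


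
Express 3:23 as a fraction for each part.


Total parts = 3 + 23 = 26
First part: 3/26 = 3/26
Second part: 23/26 = 23/26
= 3/26 and 23/26

3/26 and 23/26


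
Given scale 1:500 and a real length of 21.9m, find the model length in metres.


Model size = real / scale
= 21.9 / 500
= 0.0438 m

0.0438 m


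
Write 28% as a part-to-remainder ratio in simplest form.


28% means 28 parts out of 100; remainder = 72
Part : remainder = 28:72
GCD = 4
= 7:18

7:18


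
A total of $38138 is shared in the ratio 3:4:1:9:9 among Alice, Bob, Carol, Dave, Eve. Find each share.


Total parts = 3 + 4 + 1 + 9 + 9 = 26
Alice: 38138 × 3/26 = 4400.54
Bob: 38138 × 4/26 = 5867.38
Carol: 38138 × 1/26 = 1466.85
Dave: 38138 × 9/26 = 13201.62
Eve: 38138 × 9/26 = 13201.62
= Alice: $4400.54, Bob: $5867.38, Carol: $1466.85, Dave: $13201.62, Eve: $13201.62

Alice: $4400.54, Bob: $5867.38, Carol: $1466.85, Dave: $13201.62, Eve: $13201.62


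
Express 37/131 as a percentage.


Percentage = (part / whole) × 100
= (37 / 131) × 100
≈ 28.24%

28.24%


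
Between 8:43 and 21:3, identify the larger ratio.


8/43 = 0.1860
21/3 = 7.0000
0.1860 < 7.0000, so 8:43 is less
= 21:3

21:3


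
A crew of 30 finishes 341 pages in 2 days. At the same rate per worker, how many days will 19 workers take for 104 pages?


Days ∝ work / workers, so d₂ = d₁ × (m₁/m₂) × (w₂/w₁)
Workers factor (inverse): 30/19 ≈ 1.5789
Work factor (direct): 104/341 ≈ 0.3050
d₂ = 2 × 30/19 × 104/341 = (2 × 30 × 104) / (19 × 341) = 6240/6479
≈ 0.96 days

0.96 days


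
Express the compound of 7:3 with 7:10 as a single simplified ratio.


Compound ratio = (7×7) : (3×10)
= 49:30
GCD = 1
= 49:30

49:30


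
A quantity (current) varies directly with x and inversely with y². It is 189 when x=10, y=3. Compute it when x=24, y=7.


z = k·x/y²
Solve for k using the known point: k = z·y²/x = 189×9/10 = 1701/10 = 170.1000
Now evaluate at x=24, y=7:
z = k × 24 / 49 = (1701 × 24) / (10 × 49) = 40824/490
≈ 83.3143

83.3143


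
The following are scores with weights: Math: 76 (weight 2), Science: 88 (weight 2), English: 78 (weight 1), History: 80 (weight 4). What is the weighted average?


Numerator = 76×2 + 88×2 + 78×1 + 80×4
= 152 + 176 + 78 + 320
= 726
Total weight = 9
Weighted avg = 726/9
= 80.67

80.67


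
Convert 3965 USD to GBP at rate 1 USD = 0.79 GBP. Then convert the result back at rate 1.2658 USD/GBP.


Amount × rate = 3965 × 0.79 = 3132.35 GBP
Round-trip: 3132.35 × 1.2658 = 3964.93 USD
= 3132.35 GBP, then 3964.93 USD

3132.35 GBP, then 3964.93 USD


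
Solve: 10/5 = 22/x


Cross multiply: 10 × x = 5 × 22
10x = 110
x = 110 / 10
= 11.00

11.00


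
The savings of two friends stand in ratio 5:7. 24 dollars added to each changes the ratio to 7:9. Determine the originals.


Let A = 5k, B = 7k.
(5k + 24) / (7k + 24) = 7/9
Cross-multiply: 9(5k + 24) = 7(7k + 24)
45k + 216 = 49k + 168
45k - 49k = 168 - 216
-4k = -48
k = -48/-4 = 12
A = 5×12 = 60, B = 7×12 = 84
= A = 60, B = 84

A = 60, B = 84


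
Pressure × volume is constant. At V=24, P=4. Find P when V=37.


Inverse proportion: x × y = constant
k = 24 × 4 = 96
y₂ = k / 37 = 96 / 37
= 2.59

2.59


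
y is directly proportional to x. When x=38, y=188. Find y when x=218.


Direct proportion: y/x = constant
k = 188/38 ≈ 4.9474
y₂ = k × 218 = 188 × 218 / 38 = 40984/38
≈ 1078.53

1078.53


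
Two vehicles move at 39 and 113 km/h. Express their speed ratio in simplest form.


Ratio = 39:113
GCD = 1
Simplified = 39:113
Time ratio (same distance) = 113:39
Speed ratio = 39:113

39:113


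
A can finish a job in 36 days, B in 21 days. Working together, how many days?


Rate of A = 1/36 per day
Rate of B = 1/21 per day
Combined rate = 1/36 + 1/21 = 57/756 ≈ 0.0754 per day
Days = 1 / combined rate = 756/57
≈ 13.26 days

13.26 days


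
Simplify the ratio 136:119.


GCD(136, 119) = 17
136/17 : 119/17
= 8:7

8:7


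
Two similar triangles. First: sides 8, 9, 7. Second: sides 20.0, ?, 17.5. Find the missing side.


Scale factor = 20.0/8 = 2.5
Missing side = 9 × 2.5
= 22.5

22.5


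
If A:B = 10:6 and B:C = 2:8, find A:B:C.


Match B: multiply A:B by 2 → 20:12
Multiply B:C by 6 → 12:48
Combined: 20:12:48
GCD = 4
= 5:3:12

5:3:12


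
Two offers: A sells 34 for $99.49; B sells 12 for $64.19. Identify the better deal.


Deal A: $99.49/34 = $2.9262/unit
Deal B: $64.19/12 = $5.3492/unit
A is cheaper per unit
= Deal A

Deal A


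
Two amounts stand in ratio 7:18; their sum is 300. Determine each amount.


Let A = 7k, B = 18k.
7k + 18k = 300
25k = 300 → k = 300/25 = 12
A = 7×12 = 84, B = 18×12 = 216
= A = 84, B = 216

A = 84, B = 216


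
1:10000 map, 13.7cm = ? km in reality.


Real distance = map distance × scale
= 13.7cm × 10000
= 137000 cm = 1370.0 m
= 1.370 km

1.370 km


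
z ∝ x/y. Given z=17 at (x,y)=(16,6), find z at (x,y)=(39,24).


z = k·x/y
Solve for k using the known point: k = z·y/x = 17×6/16 = 102/16 = 6.3750
Now evaluate at x=39, y=24:
z = k × 39 / 24 = (102 × 39) / (16 × 24) = 3978/384
≈ 10.3594

10.3594


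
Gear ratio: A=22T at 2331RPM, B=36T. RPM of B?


Gear ratio = 22:36 = 11:18
RPM_B = RPM_A × (teeth_A / teeth_B)
= 2331 × (22/36)
= 1424.5 RPM

1424.5 RPM


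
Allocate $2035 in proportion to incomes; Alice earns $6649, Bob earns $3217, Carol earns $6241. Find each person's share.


Total income = 6649 + 3217 + 6241 = $16107
Alice: $2035 × 6649/16107 = $840.05
Bob: $2035 × 3217/16107 = $406.44
Carol: $2035 × 6241/16107 = $788.50
= Alice: $840.05, Bob: $406.44, Carol: $788.50

Alice: $840.05, Bob: $406.44, Carol: $788.50


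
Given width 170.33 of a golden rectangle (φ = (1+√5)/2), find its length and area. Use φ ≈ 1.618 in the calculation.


φ = (1 + √5) / 2 ≈ 1.618
Length = width × φ = 170.33 × 1.618 = 275.59394
≈ 275.59
Area = width × length = 170.33 × 275.59394 = 46941.9158002 ≈ 46941.92
= Length: 275.59, Area: 46941.92

Length: 275.59, Area: 46941.92


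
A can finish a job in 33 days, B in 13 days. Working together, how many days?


Rate of A = 1/33 per day
Rate of B = 1/13 per day
Combined rate = 1/33 + 1/13 = 46/429 ≈ 0.1072 per day
Days = 1 / combined rate = 429/46
≈ 9.33 days

9.33 days


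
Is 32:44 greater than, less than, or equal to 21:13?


32/44 = 0.7273
21/13 = 1.6154
0.7273 < 1.6154, so 32:44 is less
= less than

less than


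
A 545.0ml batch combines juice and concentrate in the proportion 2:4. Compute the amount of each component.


Total parts = 2 + 4 = 6
juice: 545.0 × 2/6 = 181.7ml
concentrate: 545.0 × 4/6 = 363.3ml
= 181.7ml and 363.3ml

181.7ml and 363.3ml


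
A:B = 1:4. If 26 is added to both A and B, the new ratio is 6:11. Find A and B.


Let A = 1k, B = 4k.
(1k + 26) / (4k + 26) = 6/11
Cross-multiply: 11(1k + 26) = 6(4k + 26)
11k + 286 = 24k + 156
11k - 24k = 156 - 286
-13k = -130
k = -130/-13 = 10
A = 1×10 = 10, B = 4×10 = 40
= A = 10, B = 40

A = 10, B = 40


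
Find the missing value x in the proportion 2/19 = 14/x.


Cross multiply: 2 × x = 19 × 14
2x = 266
x = 266 / 2
= 133.00

133.00


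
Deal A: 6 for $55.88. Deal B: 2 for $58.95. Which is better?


Deal A: $55.88/6 = $9.3133/unit
Deal B: $58.95/2 = $29.4750/unit
A is cheaper per unit
= Deal A

Deal A


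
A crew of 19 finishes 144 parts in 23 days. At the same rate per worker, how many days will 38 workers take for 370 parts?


Days ∝ work / workers, so d₂ = d₁ × (m₁/m₂) × (w₂/w₁)
Workers factor (inverse): 19/38 = 0.5000
Work factor (direct): 370/144 ≈ 2.5694
d₂ = 23 × 19/38 × 370/144 = (23 × 19 × 370) / (38 × 144) = 161690/5472
≈ 29.55 days

29.55 days


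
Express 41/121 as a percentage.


Percentage = (part / whole) × 100
= (41 / 121) × 100
≈ 33.88%

33.88%


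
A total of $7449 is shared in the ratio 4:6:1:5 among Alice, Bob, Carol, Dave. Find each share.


Total parts = 4 + 6 + 1 + 5 = 16
Alice: 7449 × 4/16 = 1862.25
Bob: 7449 × 6/16 = 2793.38
Carol: 7449 × 1/16 = 465.56
Dave: 7449 × 5/16 = 2327.81
= Alice: $1862.25, Bob: $2793.38, Carol: $465.56, Dave: $2327.81

Alice: $1862.25, Bob: $2793.38, Carol: $465.56, Dave: $2327.81


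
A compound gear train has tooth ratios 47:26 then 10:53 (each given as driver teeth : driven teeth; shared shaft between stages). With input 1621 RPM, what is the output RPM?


Stage 1: RPM_B = RPM_A × t_A/t_B = 1621 × 47/26 = 76187/26 ≈ 2930.27
B and C share a shaft → RPM_C = RPM_B
Stage 2: RPM_D = RPM_C × t_C/t_D = RPM_A × (t_A×t_C)/(t_B×t_D)
Overall ratio = (47×10)/(26×53) = 470/1378
RPM_D = 1621 × 470/1378 = 761870/1378
≈ 552.88 RPM

552.88 RPM


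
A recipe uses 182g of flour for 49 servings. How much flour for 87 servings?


Direct proportion: y/x = constant
k = 182/49 ≈ 3.7143
y₂ = k × 87 = 182 × 87 / 49 = 15834/49
≈ 323.14

323.14


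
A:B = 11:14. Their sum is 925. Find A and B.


Let A = 11k, B = 14k.
11k + 14k = 925
25k = 925 → k = 925/25 = 37
A = 11×37 = 407, B = 14×37 = 518
= A = 407, B = 518

A = 407, B = 518


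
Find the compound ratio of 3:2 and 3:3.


Compound ratio = (3×3) : (2×3)
= 9:6
GCD = 3
= 3:2

3:2


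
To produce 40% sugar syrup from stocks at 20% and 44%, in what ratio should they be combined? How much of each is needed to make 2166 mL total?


Let x parts of 20% mix with y parts of 44%.
20x + 44y = 40(x + y)
20x + 44y = 40x + 40y
x(20 - 40) = y(40 - 44)
x/y = (44 - 40)/(40 - 20) = 4/20
Simplify: 1:5
Total parts = 6; one part = 2166/6 = 361.00 mL
20% solution: 1×361.00 = 361.00 mL
44% solution: 5×361.00 = 1805.00 mL
= ratio 1:5; 361.00 mL and 1805.00 mL

ratio 1:5; 361.00 mL and 1805.00 mL


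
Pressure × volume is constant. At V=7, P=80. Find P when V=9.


Inverse proportion: x × y = constant
k = 7 × 80 = 560
y₂ = k / 9 = 560 / 9
= 62.22

62.22


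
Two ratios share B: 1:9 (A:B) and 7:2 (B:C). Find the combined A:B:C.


Match B: multiply A:B by 7 → 7:63
Multiply B:C by 9 → 63:18
Combined: 7:63:18
GCD = 1
= 7:63:18

7:63:18


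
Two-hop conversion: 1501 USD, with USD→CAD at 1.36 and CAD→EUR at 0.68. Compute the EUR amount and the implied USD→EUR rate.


Step 1: 1501 USD × 1.36 = 2041.36 CAD
Step 2: 2041.36 CAD × 0.68 = 1388.12 EUR
Implied rate USD→EUR = 1.36 × 0.68 = 0.9248
= 1388.12 EUR; implied rate 0.9248 EUR/USD

1388.12 EUR; implied rate 0.9248 EUR/USD


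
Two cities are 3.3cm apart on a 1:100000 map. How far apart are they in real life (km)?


Real distance = map distance × scale
= 3.3cm × 100000
= 330000 cm = 3300.0 m
= 3.300 km

3.300 km


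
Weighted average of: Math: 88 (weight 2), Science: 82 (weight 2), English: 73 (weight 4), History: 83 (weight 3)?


Numerator = 88×2 + 82×2 + 73×4 + 83×3
= 176 + 164 + 292 + 249
= 881
Total weight = 11
Weighted avg = 881/11
= 80.09

80.09


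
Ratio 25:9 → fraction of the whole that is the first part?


Total parts = 25 + 9 = 34
First part: 25/34 = 25/34
= 25/34

25/34


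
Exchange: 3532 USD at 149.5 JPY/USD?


Amount × rate = 3532 × 149.5
= 528034.00 JPY

528034.00 JPY


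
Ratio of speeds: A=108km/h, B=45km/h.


Ratio = 108:45
GCD = 9
Simplified = 12:5
Time ratio (same distance) = 5:12
Speed ratio = 12:5

12:5


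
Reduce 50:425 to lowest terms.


GCD(50, 425) = 25
50/25 : 425/25
= 2:17

2:17


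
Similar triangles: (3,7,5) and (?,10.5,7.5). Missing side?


Scale factor = 10.5/7 = 1.5
Missing side = 3 × 1.5
= 4.5

4.5


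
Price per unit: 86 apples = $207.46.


Unit rate = total / quantity
= 207.46 / 86
= $2.41 per unit

$2.41 per unit


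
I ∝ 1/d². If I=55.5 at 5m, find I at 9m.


I₁d₁² = I₂d₂²
I₂ = I₁ × (d₁/d₂)²
= 55.5 × (5/9)²
= 55.5 × 25/81
= 1387.5/81
≈ 17.1296

17.1296


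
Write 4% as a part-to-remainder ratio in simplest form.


4% means 4 parts out of 100; remainder = 96
Part : remainder = 4:96
GCD = 4
= 1:24

1:24


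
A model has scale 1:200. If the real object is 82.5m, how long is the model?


Model size = real / scale
= 82.5 / 200
= 0.4125 m

0.4125 m


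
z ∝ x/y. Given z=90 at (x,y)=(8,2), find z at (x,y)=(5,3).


z = k·x/y
Solve for k using the known point: k = z·y/x = 90×2/8 = 180/8 = 22.5000
Now evaluate at x=5, y=3:
z = k × 5 / 3 = (180 × 5) / (8 × 3) = 900/24
= 37.5000

37.5000


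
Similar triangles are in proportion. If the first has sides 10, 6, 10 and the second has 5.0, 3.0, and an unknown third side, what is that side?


Scale factor = 5.0/10 = 0.5
Missing side = 10 × 0.5
= 5.0

5.0


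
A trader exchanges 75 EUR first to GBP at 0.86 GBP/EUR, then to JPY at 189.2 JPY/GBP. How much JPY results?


Step 1: 75 EUR × 0.86 = 64.50 GBP
Step 2: 64.50 GBP × 189.2 = 12203.40 JPY
Implied rate EUR→JPY = 0.86 × 189.2 = 162.7120
= 12203.40 JPY

12203.40 JPY


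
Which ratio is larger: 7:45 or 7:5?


7/45 = 0.1556
7/5 = 1.4000
0.1556 < 1.4000, so 7:45 is less
= 7:5

7:5


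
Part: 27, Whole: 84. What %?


Percentage = (part / whole) × 100
= (27 / 84) × 100
≈ 32.14%

32.14%


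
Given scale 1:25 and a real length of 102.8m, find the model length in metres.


Model size = real / scale
= 102.8 / 25
= 4.1120 m

4.1120 m


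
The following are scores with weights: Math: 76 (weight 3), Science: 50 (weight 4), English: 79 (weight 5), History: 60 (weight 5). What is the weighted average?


Numerator = 76×3 + 50×4 + 79×5 + 60×5
= 228 + 200 + 395 + 300
= 1123
Total weight = 17
Weighted avg = 1123/17
= 66.06

66.06


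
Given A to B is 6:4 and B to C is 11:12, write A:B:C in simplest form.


Match B: multiply A:B by 11 → 66:44
Multiply B:C by 4 → 44:48
Combined: 66:44:48
GCD = 2
= 33:22:24

33:22:24


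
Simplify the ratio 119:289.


GCD(119, 289) = 17
119/17 : 289/17
= 7:17

7:17


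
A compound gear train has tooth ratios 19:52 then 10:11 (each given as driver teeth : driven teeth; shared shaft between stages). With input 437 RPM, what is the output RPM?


Stage 1: RPM_B = RPM_A × t_A/t_B = 437 × 19/52 = 8303/52 ≈ 159.67
B and C share a shaft → RPM_C = RPM_B
Stage 2: RPM_D = RPM_C × t_C/t_D = RPM_A × (t_A×t_C)/(t_B×t_D)
Overall ratio = (19×10)/(52×11) = 190/572
RPM_D = 437 × 190/572 = 83030/572
≈ 145.16 RPM

145.16 RPM


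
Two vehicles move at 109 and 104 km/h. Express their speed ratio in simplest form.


Ratio = 109:104
GCD = 1
Simplified = 109:104
Time ratio (same distance) = 104:109
Speed ratio = 109:104

109:104


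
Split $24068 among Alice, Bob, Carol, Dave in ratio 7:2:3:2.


Total parts = 7 + 2 + 3 + 2 = 14
Alice: 24068 × 7/14 = 12034.00
Bob: 24068 × 2/14 = 3438.29
Carol: 24068 × 3/14 = 5157.43
Dave: 24068 × 2/14 = 3438.29
= Alice: $12034.00, Bob: $3438.29, Carol: $5157.43, Dave: $3438.29

Alice: $12034.00, Bob: $3438.29, Carol: $5157.43, Dave: $3438.29


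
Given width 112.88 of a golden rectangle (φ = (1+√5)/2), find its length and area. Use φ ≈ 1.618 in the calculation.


φ = (1 + √5) / 2 ≈ 1.618
Length = width × φ = 112.88 × 1.618 = 182.63984
≈ 182.64
Area = width × length = 112.88 × 182.63984 = 20616.3851392 ≈ 20616.39
= Length: 182.64, Area: 20616.39

Length: 182.64, Area: 20616.39


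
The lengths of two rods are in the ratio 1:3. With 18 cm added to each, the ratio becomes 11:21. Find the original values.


Let A = 1k, B = 3k.
(1k + 18) / (3k + 18) = 11/21
Cross-multiply: 21(1k + 18) = 11(3k + 18)
21k + 378 = 33k + 198
21k - 33k = 198 - 378
-12k = -180
k = -180/-12 = 15
A = 1×15 = 15, B = 3×15 = 45
= A = 15, B = 45

A = 15, B = 45


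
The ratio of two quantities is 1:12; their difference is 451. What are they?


Let A = 1k, B = 12k.
12k - 1k = 451
11k = 451 → k = 451/11 = 41
A = 1×41 = 41, B = 12×41 = 492
= A = 41, B = 492

A = 41, B = 492


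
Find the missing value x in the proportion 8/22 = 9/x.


Cross multiply: 8 × x = 22 × 9
8x = 198
x = 198 / 8
= 24.75

24.75


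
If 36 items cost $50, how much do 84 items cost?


Direct proportion: y/x = constant
k = 50/36 ≈ 1.3889
y₂ = k × 84 = 50 × 84 / 36 = 4200/36
≈ 116.67

116.67


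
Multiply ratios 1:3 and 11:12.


Compound ratio = (1×11) : (3×12)
= 11:36
GCD = 1
= 11:36

11:36


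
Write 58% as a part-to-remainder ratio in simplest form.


58% means 58 parts out of 100; remainder = 42
Part : remainder = 58:42
GCD = 2
= 29:21

29:21


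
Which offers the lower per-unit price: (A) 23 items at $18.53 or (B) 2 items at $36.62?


Deal A: $18.53/23 = $0.8057/unit
Deal B: $36.62/2 = $18.3100/unit
A is cheaper per unit
= Deal A

Deal A


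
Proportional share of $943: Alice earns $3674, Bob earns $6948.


Total income = 3674 + 6948 = $10622
Alice: $943 × 3674/10622 = $326.17
Bob: $943 × 6948/10622 = $616.83
= Alice: $326.17, Bob: $616.83

Alice: $326.17, Bob: $616.83


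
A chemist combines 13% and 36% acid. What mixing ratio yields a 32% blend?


Let x parts of 13% mix with y parts of 36%.
13x + 36y = 32(x + y)
13x + 36y = 32x + 32y
x(13 - 32) = y(32 - 36)
x/y = (36 - 32)/(32 - 13) = 4/19
Simplify: 4:19
= 4:19

4:19


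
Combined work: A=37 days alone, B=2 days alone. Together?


Rate of A = 1/37 per day
Rate of B = 1/2 per day
Combined rate = 1/37 + 1/2 = 39/74 ≈ 0.5270 per day
Days = 1 / combined rate = 74/39
≈ 1.90 days

1.90 days


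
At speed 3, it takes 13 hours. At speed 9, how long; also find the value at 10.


Inverse proportion: x × y = constant
k = 3 × 13 = 39
At x=9: k/9 = 4.33
At x=10: k/10 = 3.90
= 4.33 and 3.90

4.33 and 3.90


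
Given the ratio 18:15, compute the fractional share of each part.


Total parts = 18 + 15 = 33
First part: 18/33 = 6/11
Second part: 15/33 = 5/11
= 6/11 and 5/11

6/11 and 5/11


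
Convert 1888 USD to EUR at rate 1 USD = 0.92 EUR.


Amount × rate = 1888 × 0.92
= 1736.96 EUR

1736.96 EUR


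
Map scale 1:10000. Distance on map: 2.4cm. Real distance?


Real distance = map distance × scale
= 2.4cm × 10000
= 24000 cm = 240.0 m
= 0.240 km

0.240 km


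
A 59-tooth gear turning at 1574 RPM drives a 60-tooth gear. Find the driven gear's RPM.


Gear ratio = 59:60 = 59:60
RPM_B = RPM_A × (teeth_A / teeth_B)
= 1574 × (59/60)
= 1547.8 RPM

1547.8 RPM


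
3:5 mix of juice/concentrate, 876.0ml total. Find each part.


Total parts = 3 + 5 = 8
juice: 876.0 × 3/8 = 328.5ml
concentrate: 876.0 × 5/8 = 547.5ml
= 328.5ml and 547.5ml

328.5ml and 547.5ml


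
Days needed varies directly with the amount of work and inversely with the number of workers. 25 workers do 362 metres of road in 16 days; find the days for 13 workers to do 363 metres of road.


Days ∝ work / workers, so d₂ = d₁ × (m₁/m₂) × (w₂/w₁)
Workers factor (inverse): 25/13 ≈ 1.9231
Work factor (direct): 363/362 ≈ 1.0028
d₂ = 16 × 25/13 × 363/362 = (16 × 25 × 363) / (13 × 362) = 145200/4706
≈ 30.85 days

30.85 days


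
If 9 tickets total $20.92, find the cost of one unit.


Unit rate = total / quantity
= 20.92 / 9
= $2.32 per unit

$2.32 per unit


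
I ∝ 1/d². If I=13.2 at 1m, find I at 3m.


I₁d₁² = I₂d₂²
I₂ = I₁ × (d₁/d₂)²
= 13.2 × (1/3)²
= 13.2 × 1/9
= 13.2/9
≈ 1.4667

1.4667


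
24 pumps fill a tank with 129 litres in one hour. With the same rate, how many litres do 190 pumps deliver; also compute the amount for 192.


Direct proportion: y/x = constant
k = 129/24 = 5.3750
y at x=190: k × 190 = 129 × 190 / 24 = 24510/24 = 1021.25
y at x=192: k × 192 = 129 × 192 / 24 = 24768/24 = 1032.00
= 1021.25 and 1032.00

1021.25 and 1032.00


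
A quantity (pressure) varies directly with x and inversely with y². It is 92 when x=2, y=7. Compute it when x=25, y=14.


z = k·x/y²
Solve for k using the known point: k = z·y²/x = 92×49/2 = 4508/2 = 2254.0000
Now evaluate at x=25, y=14:
z = k × 25 / 196 = (4508 × 25) / (2 × 196) = 112700/392
= 287.5000

287.5000


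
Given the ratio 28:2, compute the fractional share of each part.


Total parts = 28 + 2 = 30
First part: 28/30 = 14/15
Second part: 2/30 = 1/15
= 14/15 and 1/15

14/15 and 1/15


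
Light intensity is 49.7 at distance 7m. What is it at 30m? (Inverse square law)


I₁d₁² = I₂d₂²
I₂ = I₁ × (d₁/d₂)²
= 49.7 × (7/30)²
= 49.7 × 49/900
= 2435.3/900
≈ 2.7059

2.7059


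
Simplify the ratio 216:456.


GCD(216, 456) = 24
216/24 : 456/24
= 9:19

9:19


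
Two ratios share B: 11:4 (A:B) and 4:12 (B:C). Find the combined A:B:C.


Match B: multiply A:B by 4 → 44:16
Multiply B:C by 4 → 16:48
Combined: 44:16:48
GCD = 4
= 11:4:12

11:4:12


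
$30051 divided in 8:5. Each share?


Total parts = 8 + 5 = 13
Part 1: 30051 × 8/13 = 18492.92
Part 2: 30051 × 5/13 = 11558.08
= Part 1: $18492.92, Part 2: $11558.08

Part 1: $18492.92, Part 2: $11558.08


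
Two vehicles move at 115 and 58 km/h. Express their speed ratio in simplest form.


Ratio = 115:58
GCD = 1
Simplified = 115:58
Time ratio (same distance) = 58:115
Speed ratio = 115:58

115:58


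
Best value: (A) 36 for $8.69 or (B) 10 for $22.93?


Deal A: $8.69/36 = $0.2414/unit
Deal B: $22.93/10 = $2.2930/unit
A is cheaper per unit
= Deal A

Deal A


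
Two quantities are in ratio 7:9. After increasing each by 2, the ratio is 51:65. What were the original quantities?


Let A = 7k, B = 9k.
(7k + 2) / (9k + 2) = 51/65
Cross-multiply: 65(7k + 2) = 51(9k + 2)
455k + 130 = 459k + 102
455k - 459k = 102 - 130
-4k = -28
k = -28/-4 = 7
A = 7×7 = 49, B = 9×7 = 63
= A = 49, B = 63

A = 49, B = 63


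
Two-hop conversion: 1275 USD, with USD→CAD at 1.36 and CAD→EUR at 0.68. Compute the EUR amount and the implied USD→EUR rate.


Step 1: 1275 USD × 1.36 = 1734.00 CAD
Step 2: 1734.00 CAD × 0.68 = 1179.12 EUR
Implied rate USD→EUR = 1.36 × 0.68 = 0.9248
= 1179.12 EUR; implied rate 0.9248 EUR/USD

1179.12 EUR; implied rate 0.9248 EUR/USD


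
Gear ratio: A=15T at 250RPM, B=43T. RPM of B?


Gear ratio = 15:43 = 15:43
RPM_B = RPM_A × (teeth_A / teeth_B)
= 250 × (15/43)
= 87.2 RPM

87.2 RPM


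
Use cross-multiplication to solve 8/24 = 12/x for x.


Cross multiply: 8 × x = 24 × 12
8x = 288
x = 288 / 8
= 36.00

36.00


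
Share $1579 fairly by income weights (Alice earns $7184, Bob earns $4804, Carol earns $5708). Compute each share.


Total income = 7184 + 4804 + 5708 = $17696
Alice: $1579 × 7184/17696 = $641.02
Bob: $1579 × 4804/17696 = $428.66
Carol: $1579 × 5708/17696 = $509.32
= Alice: $641.02, Bob: $428.66, Carol: $509.32

Alice: $641.02, Bob: $428.66, Carol: $509.32


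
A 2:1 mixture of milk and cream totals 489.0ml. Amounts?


Total parts = 2 + 1 = 3
milk: 489.0 × 2/3 = 326.0ml
cream: 489.0 × 1/3 = 163.0ml
= 326.0ml and 163.0ml

326.0ml and 163.0ml


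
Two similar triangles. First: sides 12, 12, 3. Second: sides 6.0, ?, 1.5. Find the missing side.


Scale factor = 6.0/12 = 0.5
Missing side = 12 × 0.5
= 6.0

6.0


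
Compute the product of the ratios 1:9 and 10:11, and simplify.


Compound ratio = (1×10) : (9×11)
= 10:99
GCD = 1
= 10:99

10:99


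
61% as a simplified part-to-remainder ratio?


61% means 61 parts out of 100; remainder = 39
Part : remainder = 61:39
GCD = 1
= 61:39

61:39


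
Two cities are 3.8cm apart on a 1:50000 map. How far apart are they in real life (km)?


Real distance = map distance × scale
= 3.8cm × 50000
= 190000 cm = 1900.0 m
= 1.900 km

1.900 km


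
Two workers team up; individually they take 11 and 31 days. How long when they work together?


Rate of A = 1/11 per day
Rate of B = 1/31 per day
Combined rate = 1/11 + 1/31 = 42/341 ≈ 0.1232 per day
Days = 1 / combined rate = 341/42
≈ 8.12 days

8.12 days


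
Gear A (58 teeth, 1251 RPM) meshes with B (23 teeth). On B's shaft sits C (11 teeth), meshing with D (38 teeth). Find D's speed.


Stage 1: RPM_B = RPM_A × t_A/t_B = 1251 × 58/23 = 72558/23 ≈ 3154.70
B and C share a shaft → RPM_C = RPM_B
Stage 2: RPM_D = RPM_C × t_C/t_D = RPM_A × (t_A×t_C)/(t_B×t_D)
Overall ratio = (58×11)/(23×38) = 638/874
RPM_D = 1251 × 638/874 = 798138/874
≈ 913.20 RPM

913.20 RPM


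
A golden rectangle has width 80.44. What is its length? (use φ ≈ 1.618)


φ = (1 + √5) / 2 ≈ 1.618
Length = width × φ = 80.44 × 1.618 = 130.15192
≈ 130.15

130.15


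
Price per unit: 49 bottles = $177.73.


Unit rate = total / quantity
= 177.73 / 49
= $3.63 per unit

$3.63 per unit


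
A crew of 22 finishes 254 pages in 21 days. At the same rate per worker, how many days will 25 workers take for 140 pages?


Days ∝ work / workers, so d₂ = d₁ × (m₁/m₂) × (w₂/w₁)
Workers factor (inverse): 22/25 = 0.8800
Work factor (direct): 140/254 ≈ 0.5512
d₂ = 21 × 22/25 × 140/254 = (21 × 22 × 140) / (25 × 254) = 64680/6350
≈ 10.19 days

10.19 days


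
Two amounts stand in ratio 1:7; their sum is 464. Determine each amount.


Let A = 1k, B = 7k.
1k + 7k = 464
8k = 464 → k = 464/8 = 58
A = 1×58 = 58, B = 7×58 = 406
= A = 58, B = 406

A = 58, B = 406


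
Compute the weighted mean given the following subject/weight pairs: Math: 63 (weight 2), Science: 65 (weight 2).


Numerator = 63×2 + 65×2
= 126 + 130
= 256
Total weight = 4
Weighted avg = 256/4
= 64.00

64.00


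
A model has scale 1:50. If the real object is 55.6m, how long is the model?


Model size = real / scale
= 55.6 / 50
= 1.1120 m

1.1120 m


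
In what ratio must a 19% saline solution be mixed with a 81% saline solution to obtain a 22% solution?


Let x parts of 19% mix with y parts of 81%.
19x + 81y = 22(x + y)
19x + 81y = 22x + 22y
x(19 - 22) = y(22 - 81)
x/y = (81 - 22)/(22 - 19) = 59/3
Simplify: 59:3
= 59:3

59:3


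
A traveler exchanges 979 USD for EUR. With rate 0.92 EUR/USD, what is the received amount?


Amount × rate = 979 × 0.92
= 900.68 EUR

900.68 EUR


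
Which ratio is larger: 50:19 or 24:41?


50/19 = 2.6316
24/41 = 0.5854
2.6316 > 0.5854, so 50:19 is greater
= 50:19

50:19


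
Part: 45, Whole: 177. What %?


Percentage = (part / whole) × 100
= (45 / 177) × 100
≈ 25.42%

25.42%


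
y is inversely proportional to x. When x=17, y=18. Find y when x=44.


Inverse proportion: x × y = constant
k = 17 × 18 = 306
y₂ = k / 44 = 306 / 44
= 6.95

6.95


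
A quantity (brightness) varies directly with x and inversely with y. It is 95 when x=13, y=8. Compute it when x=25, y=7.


z = k·x/y
Solve for k using the known point: k = z·y/x = 95×8/13 = 760/13 ≈ 58.4615
Now evaluate at x=25, y=7:
z = k × 25 / 7 = (760 × 25) / (13 × 7) = 19000/91
≈ 208.7912

208.7912


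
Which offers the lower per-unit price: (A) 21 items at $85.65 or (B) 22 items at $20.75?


Deal A: $85.65/21 = $4.0786/unit
Deal B: $20.75/22 = $0.9432/unit
B is cheaper per unit
= Deal B

Deal B


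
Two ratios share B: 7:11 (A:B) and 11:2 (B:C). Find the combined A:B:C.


Match B: multiply A:B by 11 → 77:121
Multiply B:C by 11 → 121:22
Combined: 77:121:22
GCD = 11
= 7:11:2

7:11:2


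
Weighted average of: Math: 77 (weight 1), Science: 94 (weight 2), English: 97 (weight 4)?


Numerator = 77×1 + 94×2 + 97×4
= 77 + 188 + 388
= 653
Total weight = 7
Weighted avg = 653/7
= 93.29

93.29


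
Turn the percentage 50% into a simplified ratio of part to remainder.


50% means 50 parts out of 100; remainder = 50
Part : remainder = 50:50
GCD = 50
= 1:1

1:1


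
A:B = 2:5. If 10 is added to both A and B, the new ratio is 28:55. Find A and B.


Let A = 2k, B = 5k.
(2k + 10) / (5k + 10) = 28/55
Cross-multiply: 55(2k + 10) = 28(5k + 10)
110k + 550 = 140k + 280
110k - 140k = 280 - 550
-30k = -270
k = -270/-30 = 9
A = 2×9 = 18, B = 5×9 = 45
= A = 18, B = 45

A = 18, B = 45


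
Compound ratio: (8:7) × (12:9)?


Compound ratio = (8×12) : (7×9)
= 96:63
GCD = 3
= 32:21

32:21


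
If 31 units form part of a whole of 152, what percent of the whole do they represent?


Percentage = (part / whole) × 100
= (31 / 152) × 100
≈ 20.39%

20.39%


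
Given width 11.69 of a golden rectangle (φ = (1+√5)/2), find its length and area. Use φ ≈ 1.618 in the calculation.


φ = (1 + √5) / 2 ≈ 1.618
Length = width × φ = 11.69 × 1.618 = 18.91442
≈ 18.91
Area = width × length = 11.69 × 18.91442 = 221.1095698 ≈ 221.11
= Length: 18.91, Area: 221.11

Length: 18.91, Area: 221.11


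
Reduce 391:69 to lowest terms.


GCD(391, 69) = 23
391/23 : 69/23
= 17:3

17:3


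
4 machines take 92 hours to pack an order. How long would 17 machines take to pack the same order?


Inverse proportion: x × y = constant
k = 4 × 92 = 368
y₂ = k / 17 = 368 / 17
= 21.65

21.65


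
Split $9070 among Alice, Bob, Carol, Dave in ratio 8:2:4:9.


Total parts = 8 + 2 + 4 + 9 = 23
Alice: 9070 × 8/23 = 3154.78
Bob: 9070 × 2/23 = 788.70
Carol: 9070 × 4/23 = 1577.39
Dave: 9070 × 9/23 = 3549.13
= Alice: $3154.78, Bob: $788.70, Carol: $1577.39, Dave: $3549.13

Alice: $3154.78, Bob: $788.70, Carol: $1577.39, Dave: $3549.13


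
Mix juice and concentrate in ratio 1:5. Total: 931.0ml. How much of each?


Total parts = 1 + 5 = 6
juice: 931.0 × 1/6 = 155.2ml
concentrate: 931.0 × 5/6 = 775.8ml
= 155.2ml and 775.8ml

155.2ml and 775.8ml


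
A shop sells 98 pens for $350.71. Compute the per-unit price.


Unit rate = total / quantity
= 350.71 / 98
= $3.58 per unit

$3.58 per unit


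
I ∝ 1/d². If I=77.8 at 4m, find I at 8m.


I₁d₁² = I₂d₂²
I₂ = I₁ × (d₁/d₂)²
= 77.8 × (4/8)²
= 77.8 × 16/64
= 1244.8/64
= 19.4500

19.4500


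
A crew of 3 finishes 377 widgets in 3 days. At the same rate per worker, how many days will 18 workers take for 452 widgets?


Days ∝ work / workers, so d₂ = d₁ × (m₁/m₂) × (w₂/w₁)
Workers factor (inverse): 3/18 ≈ 0.1667
Work factor (direct): 452/377 ≈ 1.1989
d₂ = 3 × 3/18 × 452/377 = (3 × 3 × 452) / (18 × 377) = 4068/6786
≈ 0.60 days

0.60 days


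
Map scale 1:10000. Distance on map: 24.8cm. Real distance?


Real distance = map distance × scale
= 24.8cm × 10000
= 248000 cm = 2480.0 m
= 2.480 km

2.480 km


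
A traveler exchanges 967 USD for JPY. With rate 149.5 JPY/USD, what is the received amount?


Amount × rate = 967 × 149.5
= 144566.50 JPY

144566.50 JPY


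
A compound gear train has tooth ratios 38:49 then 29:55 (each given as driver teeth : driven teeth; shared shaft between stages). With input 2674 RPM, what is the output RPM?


Stage 1: RPM_B = RPM_A × t_A/t_B = 2674 × 38/49 = 101612/49 ≈ 2073.71
B and C share a shaft → RPM_C = RPM_B
Stage 2: RPM_D = RPM_C × t_C/t_D = RPM_A × (t_A×t_C)/(t_B×t_D)
Overall ratio = (38×29)/(49×55) = 1102/2695
RPM_D = 2674 × 1102/2695 = 2946748/2695
≈ 1093.41 RPM

1093.41 RPM


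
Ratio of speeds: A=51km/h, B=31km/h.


Ratio = 51:31
GCD = 1
Simplified = 51:31
Time ratio (same distance) = 31:51
Speed ratio = 51:31

51:31


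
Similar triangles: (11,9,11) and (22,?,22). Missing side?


Scale factor = 22/11 = 2
Missing side = 9 × 2
= 18.0

18.0


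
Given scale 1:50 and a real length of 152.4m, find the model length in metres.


Model size = real / scale
= 152.4 / 50
= 3.0480 m

3.0480 m


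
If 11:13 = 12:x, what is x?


Cross multiply: 11 × x = 13 × 12
11x = 156
x = 156 / 11
= 14.18

14.18


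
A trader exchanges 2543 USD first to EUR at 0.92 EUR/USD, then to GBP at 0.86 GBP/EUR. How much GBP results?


Step 1: 2543 USD × 0.92 = 2339.56 EUR
Step 2: 2339.56 EUR × 0.86 = 2012.02 GBP
Implied rate USD→GBP = 0.92 × 0.86 = 0.7912
= 2012.02 GBP

2012.02 GBP


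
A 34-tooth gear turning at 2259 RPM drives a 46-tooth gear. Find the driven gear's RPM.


Gear ratio = 34:46 = 17:23
RPM_B = RPM_A × (teeth_A / teeth_B)
= 2259 × (34/46)
= 1669.7 RPM

1669.7 RPM


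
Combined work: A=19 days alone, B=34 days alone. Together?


Rate of A = 1/19 per day
Rate of B = 1/34 per day
Combined rate = 1/19 + 1/34 = 53/646 ≈ 0.0820 per day
Days = 1 / combined rate = 646/53
≈ 12.19 days

12.19 days


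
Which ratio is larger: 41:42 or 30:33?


41/42 = 0.9762
30/33 = 0.9091
0.9762 > 0.9091, so 41:42 is greater
= 41:42

41:42


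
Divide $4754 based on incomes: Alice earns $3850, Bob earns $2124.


Total income = 3850 + 2124 = $5974
Alice: $4754 × 3850/5974 = $3063.76
Bob: $4754 × 2124/5974 = $1690.24
= Alice: $3063.76, Bob: $1690.24

Alice: $3063.76, Bob: $1690.24


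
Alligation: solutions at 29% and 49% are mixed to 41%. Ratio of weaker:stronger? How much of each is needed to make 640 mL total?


Let x parts of 29% mix with y parts of 49%.
29x + 49y = 41(x + y)
29x + 49y = 41x + 41y
x(29 - 41) = y(41 - 49)
x/y = (49 - 41)/(41 - 29) = 8/12
Simplify: 2:3
Total parts = 5; one part = 640/5 = 128.00 mL
29% solution: 2×128.00 = 256.00 mL
49% solution: 3×128.00 = 384.00 mL
= ratio 2:3; 256.00 mL and 384.00 mL

ratio 2:3; 256.00 mL and 384.00 mL


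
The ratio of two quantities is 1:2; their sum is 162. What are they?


Let A = 1k, B = 2k.
1k + 2k = 162
3k = 162 → k = 162/3 = 54
A = 1×54 = 54, B = 2×54 = 108
= A = 54, B = 108

A = 54, B = 108


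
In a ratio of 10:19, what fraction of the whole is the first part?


Total parts = 10 + 19 = 29
First part: 10/29 = 10/29
= 10/29

10/29


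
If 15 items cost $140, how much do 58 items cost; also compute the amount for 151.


Direct proportion: y/x = constant
k = 140/15 ≈ 9.3333
y at x=58: k × 58 = 140 × 58 / 15 = 8120/15 ≈ 541.33
y at x=151: k × 151 = 140 × 151 / 15 = 21140/15 ≈ 1409.33
= 541.33 and 1409.33

541.33 and 1409.33


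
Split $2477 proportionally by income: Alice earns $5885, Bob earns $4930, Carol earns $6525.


Total income = 5885 + 4930 + 6525 = $17340
Alice: $2477 × 5885/17340 = $840.67
Bob: $2477 × 4930/17340 = $704.25
Carol: $2477 × 6525/17340 = $932.09
= Alice: $840.67, Bob: $704.25, Carol: $932.09

Alice: $840.67, Bob: $704.25, Carol: $932.09


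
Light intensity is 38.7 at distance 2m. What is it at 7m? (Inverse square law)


I₁d₁² = I₂d₂²
I₂ = I₁ × (d₁/d₂)²
= 38.7 × (2/7)²
= 38.7 × 4/49
= 154.8/49
≈ 3.1592

3.1592


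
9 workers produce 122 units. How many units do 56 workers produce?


Direct proportion: y/x = constant
k = 122/9 ≈ 13.5556
y₂ = k × 56 = 122 × 56 / 9 = 6832/9
≈ 759.11

759.11


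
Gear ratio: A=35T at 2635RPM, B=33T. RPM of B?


Gear ratio = 35:33 = 35:33
RPM_B = RPM_A × (teeth_A / teeth_B)
= 2635 × (35/33)
= 2794.7 RPM

2794.7 RPM


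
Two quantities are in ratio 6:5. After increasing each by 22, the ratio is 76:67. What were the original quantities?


Let A = 6k, B = 5k.
(6k + 22) / (5k + 22) = 76/67
Cross-multiply: 67(6k + 22) = 76(5k + 22)
402k + 1474 = 380k + 1672
402k - 380k = 1672 - 1474
22k = 198
k = 198/22 = 9
A = 6×9 = 54, B = 5×9 = 45
= A = 54, B = 45

A = 54, B = 45


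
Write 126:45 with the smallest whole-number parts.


GCD(126, 45) = 9
126/9 : 45/9
= 14:5

14:5


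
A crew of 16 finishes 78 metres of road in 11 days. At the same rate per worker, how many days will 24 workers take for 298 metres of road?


Days ∝ work / workers, so d₂ = d₁ × (m₁/m₂) × (w₂/w₁)
Workers factor (inverse): 16/24 ≈ 0.6667
Work factor (direct): 298/78 ≈ 3.8205
d₂ = 11 × 16/24 × 298/78 = (11 × 16 × 298) / (24 × 78) = 52448/1872
≈ 28.02 days

28.02 days


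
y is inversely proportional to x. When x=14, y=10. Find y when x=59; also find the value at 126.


Inverse proportion: x × y = constant
k = 14 × 10 = 140
At x=59: k/59 = 2.37
At x=126: k/126 = 1.11
= 2.37 and 1.11

2.37 and 1.11


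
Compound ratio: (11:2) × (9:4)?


Compound ratio = (11×9) : (2×4)
= 99:8
GCD = 1
= 99:8

99:8


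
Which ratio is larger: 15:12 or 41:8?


15/12 = 1.2500
41/8 = 5.1250
1.2500 < 5.1250, so 15:12 is less
= 41:8

41:8


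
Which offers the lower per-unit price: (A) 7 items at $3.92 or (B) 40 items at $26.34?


Deal A: $3.92/7 = $0.5600/unit
Deal B: $26.34/40 = $0.6585/unit
A is cheaper per unit
= Deal A

Deal A


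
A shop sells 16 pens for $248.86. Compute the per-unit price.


Unit rate = total / quantity
= 248.86 / 16
= $15.55 per unit

$15.55 per unit


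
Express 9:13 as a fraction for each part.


Total parts = 9 + 13 = 22
First part: 9/22 = 9/22
Second part: 13/22 = 13/22
= 9/22 and 13/22

9/22 and 13/22


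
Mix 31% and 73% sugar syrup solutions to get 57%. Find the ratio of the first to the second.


Let x parts of 31% mix with y parts of 73%.
31x + 73y = 57(x + y)
31x + 73y = 57x + 57y
x(31 - 57) = y(57 - 73)
x/y = (73 - 57)/(57 - 31) = 16/26
Simplify: 8:13
= 8:13

8:13


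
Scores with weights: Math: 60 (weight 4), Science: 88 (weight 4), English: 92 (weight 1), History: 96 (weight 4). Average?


Numerator = 60×4 + 88×4 + 92×1 + 96×4
= 240 + 352 + 92 + 384
= 1068
Total weight = 13
Weighted avg = 1068/13
= 82.15

82.15


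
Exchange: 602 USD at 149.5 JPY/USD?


Amount × rate = 602 × 149.5
= 89999.00 JPY

89999.00 JPY


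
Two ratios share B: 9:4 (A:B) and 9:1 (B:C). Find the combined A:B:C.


Match B: multiply A:B by 9 → 81:36
Multiply B:C by 4 → 36:4
Combined: 81:36:4
GCD = 1
= 81:36:4

81:36:4


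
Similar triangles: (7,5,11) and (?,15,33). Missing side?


Scale factor = 15/5 = 3
Missing side = 7 × 3
= 21.0

21.0


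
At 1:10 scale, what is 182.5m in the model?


Model size = real / scale
= 182.5 / 10
= 18.2500 m

18.2500 m


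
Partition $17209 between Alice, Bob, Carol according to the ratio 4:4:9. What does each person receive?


Total parts = 4 + 4 + 9 = 17
Alice: 17209 × 4/17 = 4049.18
Bob: 17209 × 4/17 = 4049.18
Carol: 17209 × 9/17 = 9110.65
= Alice: $4049.18, Bob: $4049.18, Carol: $9110.65

Alice: $4049.18, Bob: $4049.18, Carol: $9110.65


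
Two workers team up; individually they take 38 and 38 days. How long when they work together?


Rate of A = 1/38 per day
Rate of B = 1/38 per day
Combined rate = 1/38 + 1/38 = 76/1444 ≈ 0.0526 per day
Days = 1 / combined rate = 1444/76
= 19.00 days

19.00 days


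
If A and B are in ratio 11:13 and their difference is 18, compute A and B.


Let A = 11k, B = 13k.
13k - 11k = 18
2k = 18 → k = 18/2 = 9
A = 11×9 = 99, B = 13×9 = 117
= A = 99, B = 117

A = 99, B = 117


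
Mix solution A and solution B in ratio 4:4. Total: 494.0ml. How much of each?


Total parts = 4 + 4 = 8
solution A: 494.0 × 4/8 = 247.0ml
solution B: 494.0 × 4/8 = 247.0ml
= 247.0ml and 247.0ml

247.0ml and 247.0ml


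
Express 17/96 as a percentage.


Percentage = (part / whole) × 100
= (17 / 96) × 100
≈ 17.71%

17.71%


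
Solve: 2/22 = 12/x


Cross multiply: 2 × x = 22 × 12
2x = 264
x = 264 / 2
= 132.00

132.00
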